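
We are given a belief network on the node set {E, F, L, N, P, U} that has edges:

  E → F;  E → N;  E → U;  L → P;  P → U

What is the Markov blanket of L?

{P}

Pa(L) = {}.
Ch(L) = {P}.
Parents of each child, excluding L:
  P: no additional parents.
Taking the union gives {P}.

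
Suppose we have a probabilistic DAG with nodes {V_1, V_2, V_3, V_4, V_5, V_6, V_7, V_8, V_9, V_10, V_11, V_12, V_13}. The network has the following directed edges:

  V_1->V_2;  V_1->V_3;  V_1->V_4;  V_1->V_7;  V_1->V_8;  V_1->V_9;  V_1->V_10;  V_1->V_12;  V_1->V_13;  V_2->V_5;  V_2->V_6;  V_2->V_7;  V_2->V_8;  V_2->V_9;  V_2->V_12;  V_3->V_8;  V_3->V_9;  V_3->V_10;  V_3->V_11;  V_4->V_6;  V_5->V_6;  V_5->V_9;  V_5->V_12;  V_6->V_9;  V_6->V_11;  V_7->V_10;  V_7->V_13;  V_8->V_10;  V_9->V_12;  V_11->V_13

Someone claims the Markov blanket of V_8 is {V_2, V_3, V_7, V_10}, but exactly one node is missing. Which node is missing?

V_1

By definition, MB(V_8) is built from V_8's parents, V_8's children, and the co-parents of V_8.
V_8 has parents V_1, V_2, V_3.
Children of V_8: V_10.
Parents of each child, excluding V_8:
  V_10's other parents are V_1, V_3, V_7.
MB(V_8) = {V_1, V_2, V_3, V_7, V_10}.
Comparing with the claimed set, V_1 is missing.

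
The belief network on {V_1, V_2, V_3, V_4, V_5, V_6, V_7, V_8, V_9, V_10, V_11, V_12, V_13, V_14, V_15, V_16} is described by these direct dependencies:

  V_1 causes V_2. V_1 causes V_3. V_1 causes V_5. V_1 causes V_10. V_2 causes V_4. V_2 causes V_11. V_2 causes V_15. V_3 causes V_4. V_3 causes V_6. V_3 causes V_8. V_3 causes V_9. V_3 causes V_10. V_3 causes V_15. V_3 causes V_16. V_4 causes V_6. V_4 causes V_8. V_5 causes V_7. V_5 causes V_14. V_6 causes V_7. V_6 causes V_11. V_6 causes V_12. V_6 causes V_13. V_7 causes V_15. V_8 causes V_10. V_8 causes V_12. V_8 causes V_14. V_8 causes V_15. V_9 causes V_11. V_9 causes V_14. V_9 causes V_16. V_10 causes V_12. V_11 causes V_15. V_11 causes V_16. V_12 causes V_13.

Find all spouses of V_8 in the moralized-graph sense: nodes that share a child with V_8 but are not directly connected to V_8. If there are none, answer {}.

{V_1, V_2, V_5, V_6, V_7, V_9, V_11}

Children of V_8: V_10, V_12, V_14, V_15.
  V_10's other parents are V_1, V_3.
  V_12 also has parents V_6, V_10.
  V_14 also has parents V_5, V_9.
  V_15's other parents are V_2, V_3, V_7, V_11.
Excluding nodes already adjacent to V_8 (V_3, V_4, V_10, V_12, V_14, V_15), the co-parent-only contribution is {V_1, V_2, V_5, V_6, V_7, V_9, V_11}.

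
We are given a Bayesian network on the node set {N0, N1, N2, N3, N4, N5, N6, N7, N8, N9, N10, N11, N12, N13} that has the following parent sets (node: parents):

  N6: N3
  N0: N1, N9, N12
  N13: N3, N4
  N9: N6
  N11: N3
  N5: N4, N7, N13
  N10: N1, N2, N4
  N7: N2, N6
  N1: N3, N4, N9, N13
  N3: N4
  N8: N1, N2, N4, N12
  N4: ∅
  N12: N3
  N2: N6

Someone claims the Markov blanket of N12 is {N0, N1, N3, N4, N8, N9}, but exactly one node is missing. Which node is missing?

N2

A node's Markov blanket = Pa ∪ Ch ∪ (parents of Ch other than the node itself).
N12 has parent N3.
Children of N12: N0, N8.
For each child, the remaining parents (spouses of N12):
  N8: N1, N2, N4
  N0: N1, N9
MB(N12) = {N0, N1, N2, N3, N4, N8, N9}.
Comparing with the claimed set, N2 is missing.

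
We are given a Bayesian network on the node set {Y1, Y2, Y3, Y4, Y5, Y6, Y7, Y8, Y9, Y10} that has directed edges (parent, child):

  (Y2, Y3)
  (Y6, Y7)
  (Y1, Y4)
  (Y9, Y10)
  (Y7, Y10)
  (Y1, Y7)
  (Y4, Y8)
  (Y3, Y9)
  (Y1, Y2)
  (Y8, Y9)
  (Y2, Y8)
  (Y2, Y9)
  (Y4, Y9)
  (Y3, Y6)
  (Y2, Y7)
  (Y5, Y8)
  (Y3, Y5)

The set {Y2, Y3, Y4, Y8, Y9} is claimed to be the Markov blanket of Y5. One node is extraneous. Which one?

Children of Y5: Y8.
Parents of Y5: Y3.
Parents of each child, excluding Y5:
  Y8's other parents are Y2, Y4.
MB(Y5) = {Y2, Y3, Y4, Y8}.
Y9 is neither a parent, child, nor co-parent of Y5, so it does not belong.

Y9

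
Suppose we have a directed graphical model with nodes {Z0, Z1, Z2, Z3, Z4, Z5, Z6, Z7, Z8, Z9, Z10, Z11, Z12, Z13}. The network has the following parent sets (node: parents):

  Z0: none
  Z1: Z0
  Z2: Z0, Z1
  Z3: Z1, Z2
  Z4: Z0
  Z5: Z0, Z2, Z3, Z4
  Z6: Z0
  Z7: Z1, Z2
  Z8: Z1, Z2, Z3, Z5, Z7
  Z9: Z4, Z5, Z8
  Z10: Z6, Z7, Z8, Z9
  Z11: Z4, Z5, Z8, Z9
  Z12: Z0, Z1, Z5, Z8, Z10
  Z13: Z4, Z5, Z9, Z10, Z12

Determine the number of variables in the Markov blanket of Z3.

7

A node's Markov blanket = Pa ∪ Ch ∪ (parents of Ch other than the node itself).
Z3 has parents Z1, Z2.
Ch(Z3) = {Z5, Z8}.
Other parents of Z3's children:
  parents(Z5) \ {Z3} = {Z0, Z2, Z4}.
  Z8's other parents are Z1, Z2, Z5, Z7.
MB(Z3) = {Z0, Z1, Z2, Z4, Z5, Z7, Z8}, which has 7 nodes.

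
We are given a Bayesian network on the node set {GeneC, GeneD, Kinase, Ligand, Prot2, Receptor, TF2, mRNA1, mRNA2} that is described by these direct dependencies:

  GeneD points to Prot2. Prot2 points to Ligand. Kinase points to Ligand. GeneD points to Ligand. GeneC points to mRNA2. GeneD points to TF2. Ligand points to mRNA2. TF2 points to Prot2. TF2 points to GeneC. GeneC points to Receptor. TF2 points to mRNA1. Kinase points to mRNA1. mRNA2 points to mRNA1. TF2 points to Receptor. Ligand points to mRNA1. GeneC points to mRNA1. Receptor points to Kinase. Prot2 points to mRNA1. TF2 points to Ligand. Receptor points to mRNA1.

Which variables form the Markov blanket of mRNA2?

{GeneC, Kinase, Ligand, Prot2, Receptor, TF2, mRNA1}

Recall MB(v) = parents ∪ children ∪ spouses, where spouses are the other parents of v's children.
Ch(mRNA2) = {mRNA1}.
mRNA2 has parents GeneC, Ligand.
Parents of each child, excluding mRNA2:
  mRNA1 also has parents GeneC, Kinase, Ligand, Prot2, Receptor, TF2.
MB(mRNA2) = {GeneC, Kinase, Ligand, Prot2, Receptor, TF2, mRNA1}.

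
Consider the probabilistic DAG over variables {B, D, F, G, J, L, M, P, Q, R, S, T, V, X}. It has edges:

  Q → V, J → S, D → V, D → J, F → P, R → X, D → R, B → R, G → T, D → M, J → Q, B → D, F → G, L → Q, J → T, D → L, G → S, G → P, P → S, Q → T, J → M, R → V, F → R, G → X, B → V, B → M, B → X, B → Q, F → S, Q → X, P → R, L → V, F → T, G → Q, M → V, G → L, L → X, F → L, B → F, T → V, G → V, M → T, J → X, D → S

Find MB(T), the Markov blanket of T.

{B, D, F, G, J, L, M, Q, R, V}

Parents of T: F, G, J, M, Q.
T's children: V.
Other parents of T's children:
  parents(V) \ {T} = {B, D, G, L, M, Q, R}.
Taking the union gives {B, D, F, G, J, L, M, Q, R, V}.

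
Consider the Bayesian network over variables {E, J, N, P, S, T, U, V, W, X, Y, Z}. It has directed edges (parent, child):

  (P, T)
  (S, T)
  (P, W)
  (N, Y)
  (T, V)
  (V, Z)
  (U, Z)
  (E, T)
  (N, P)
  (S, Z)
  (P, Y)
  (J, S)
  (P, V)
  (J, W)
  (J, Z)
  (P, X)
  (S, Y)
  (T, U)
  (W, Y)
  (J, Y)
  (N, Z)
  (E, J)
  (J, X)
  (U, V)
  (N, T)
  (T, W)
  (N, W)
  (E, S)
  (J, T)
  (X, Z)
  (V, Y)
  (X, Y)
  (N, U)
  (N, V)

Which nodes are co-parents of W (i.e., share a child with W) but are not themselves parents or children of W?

{S, V, X}

Children of W: Y.
  Y: J, N, P, S, V, X
Excluding nodes already adjacent to W (J, N, P, T, Y), the co-parent-only contribution is {S, V, X}.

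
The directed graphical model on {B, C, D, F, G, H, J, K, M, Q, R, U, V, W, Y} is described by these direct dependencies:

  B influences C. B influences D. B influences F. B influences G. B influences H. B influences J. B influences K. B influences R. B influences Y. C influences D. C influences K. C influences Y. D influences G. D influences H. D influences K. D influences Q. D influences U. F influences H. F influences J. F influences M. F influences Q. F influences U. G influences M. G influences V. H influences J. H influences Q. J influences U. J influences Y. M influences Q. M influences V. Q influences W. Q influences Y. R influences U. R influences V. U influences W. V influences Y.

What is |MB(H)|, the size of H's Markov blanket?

6

Ch(H) = {J, Q}.
H has parents B, D, F.
Other parents of H's children:
  parents(J) \ {H} = {B, F}.
  parents(Q) \ {H} = {D, F, M}.
MB(H) = {B, D, F, J, M, Q}, which has 6 nodes.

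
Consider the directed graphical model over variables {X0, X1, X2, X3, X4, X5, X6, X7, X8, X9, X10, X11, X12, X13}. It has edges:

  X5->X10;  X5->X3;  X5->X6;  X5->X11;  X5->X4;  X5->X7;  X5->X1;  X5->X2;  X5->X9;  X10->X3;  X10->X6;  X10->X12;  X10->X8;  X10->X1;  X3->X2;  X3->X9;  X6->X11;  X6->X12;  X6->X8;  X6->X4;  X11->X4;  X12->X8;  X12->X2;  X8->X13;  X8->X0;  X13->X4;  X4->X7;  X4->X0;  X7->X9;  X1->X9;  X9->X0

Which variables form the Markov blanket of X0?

{X4, X8, X9}

A node's Markov blanket = Pa ∪ Ch ∪ (parents of Ch other than the node itself).
X0 has no children.
Pa(X0) = {X4, X8, X9}.
X0 has no children, so there are no co-parents.
Union: {X4, X8, X9} ∪ {} ∪ {} = {X4, X8, X9}.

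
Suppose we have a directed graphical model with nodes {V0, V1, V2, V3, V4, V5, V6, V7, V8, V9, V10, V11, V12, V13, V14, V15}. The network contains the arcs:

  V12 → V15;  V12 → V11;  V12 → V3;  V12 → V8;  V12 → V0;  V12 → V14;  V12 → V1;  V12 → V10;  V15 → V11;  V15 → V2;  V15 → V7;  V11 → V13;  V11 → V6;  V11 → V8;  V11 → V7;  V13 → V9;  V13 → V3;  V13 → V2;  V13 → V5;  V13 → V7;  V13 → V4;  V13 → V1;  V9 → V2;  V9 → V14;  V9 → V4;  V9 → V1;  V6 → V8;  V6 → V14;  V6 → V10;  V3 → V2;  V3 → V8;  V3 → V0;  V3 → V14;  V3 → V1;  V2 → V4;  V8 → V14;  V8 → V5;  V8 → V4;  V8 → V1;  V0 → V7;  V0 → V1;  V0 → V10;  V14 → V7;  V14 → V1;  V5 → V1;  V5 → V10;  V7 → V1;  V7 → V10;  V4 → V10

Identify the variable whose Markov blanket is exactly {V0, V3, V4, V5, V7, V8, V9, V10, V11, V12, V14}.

The target node must have every member of {V0, V3, V4, V5, V7, V8, V9, V10, V11, V12, V14} as a parent, child, or co-parent, and no others.
Parents of V6: V11; children: V8, V10, V14; co-parents: V0, V3, V4, V5, V7, V8, V9, V11, V12.
These exactly cover the given set, so the node is V6.

V6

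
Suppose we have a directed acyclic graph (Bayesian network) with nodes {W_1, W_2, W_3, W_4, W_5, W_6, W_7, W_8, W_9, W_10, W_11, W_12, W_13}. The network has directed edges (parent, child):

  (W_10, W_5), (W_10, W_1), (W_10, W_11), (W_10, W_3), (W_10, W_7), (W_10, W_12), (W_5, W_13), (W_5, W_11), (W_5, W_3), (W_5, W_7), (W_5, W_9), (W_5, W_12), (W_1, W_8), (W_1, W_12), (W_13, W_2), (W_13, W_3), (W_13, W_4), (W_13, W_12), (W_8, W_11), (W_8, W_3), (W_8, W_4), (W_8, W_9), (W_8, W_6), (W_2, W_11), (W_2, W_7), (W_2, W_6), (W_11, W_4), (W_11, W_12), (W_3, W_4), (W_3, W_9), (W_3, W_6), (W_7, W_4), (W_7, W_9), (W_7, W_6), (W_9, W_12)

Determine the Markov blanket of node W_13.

Pa(W_13) = {W_5}.
W_13's children: W_2, W_3, W_4, W_12.
For each child, the remaining parents (spouses of W_13):
  W_2: no additional parents.
  W_3 also has parents W_5, W_8, W_10.
  W_4's other parents are W_3, W_7, W_8, W_11.
  W_12 also has parents W_1, W_5, W_9, W_10, W_11.
Union: {W_5} ∪ {W_2, W_3, W_4, W_12} ∪ {W_1, W_3, W_5, W_7, W_8, W_9, W_10, W_11} = {W_1, W_2, W_3, W_4, W_5, W_7, W_8, W_9, W_10, W_11, W_12}.

{W_1, W_2, W_3, W_4, W_5, W_7, W_8, W_9, W_10, W_11, W_12}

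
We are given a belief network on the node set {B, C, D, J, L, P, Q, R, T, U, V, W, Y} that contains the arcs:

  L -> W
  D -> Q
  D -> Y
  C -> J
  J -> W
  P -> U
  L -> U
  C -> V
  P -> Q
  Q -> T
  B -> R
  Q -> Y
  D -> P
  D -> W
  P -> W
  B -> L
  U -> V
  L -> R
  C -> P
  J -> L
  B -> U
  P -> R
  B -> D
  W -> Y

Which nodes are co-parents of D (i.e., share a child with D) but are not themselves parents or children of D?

{C, J, L}

Children of D: P, Q, W, Y.
  P: C
  Q: P
  W: J, L, P
  Y: Q, W
Excluding nodes already adjacent to D (B, P, Q, W, Y), the co-parent-only contribution is {C, J, L}.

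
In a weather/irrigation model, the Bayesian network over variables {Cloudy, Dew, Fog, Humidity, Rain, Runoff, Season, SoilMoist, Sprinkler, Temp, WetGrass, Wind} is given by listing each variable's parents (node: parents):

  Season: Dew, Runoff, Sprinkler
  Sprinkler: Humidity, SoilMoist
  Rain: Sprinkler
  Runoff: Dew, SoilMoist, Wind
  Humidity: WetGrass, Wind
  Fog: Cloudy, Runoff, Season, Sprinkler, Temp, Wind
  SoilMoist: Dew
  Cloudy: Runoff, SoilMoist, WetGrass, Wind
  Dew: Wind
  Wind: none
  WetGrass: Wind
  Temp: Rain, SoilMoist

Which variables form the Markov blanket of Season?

{Cloudy, Dew, Fog, Runoff, Sprinkler, Temp, Wind}

Season's parents: Dew, Runoff, Sprinkler.
Season's children: Fog.
Parents of each child, excluding Season:
  Fog also has parents Cloudy, Runoff, Sprinkler, Temp, Wind.
So the Markov blanket of Season is {Cloudy, Dew, Fog, Runoff, Sprinkler, Temp, Wind}.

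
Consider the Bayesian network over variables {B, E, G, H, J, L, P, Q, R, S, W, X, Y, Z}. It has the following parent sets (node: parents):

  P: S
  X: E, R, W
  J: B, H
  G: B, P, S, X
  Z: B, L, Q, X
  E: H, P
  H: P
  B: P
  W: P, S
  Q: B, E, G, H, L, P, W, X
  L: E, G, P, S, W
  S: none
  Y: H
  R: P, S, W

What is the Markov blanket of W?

{B, E, G, H, L, P, Q, R, S, X}

A node's Markov blanket = Pa ∪ Ch ∪ (parents of Ch other than the node itself).
Parents of W: P, S.
W has children L, Q, R, X.
Parents of each child, excluding W:
  R's other parents are P, S.
  parents(X) \ {W} = {E, R}.
  parents(L) \ {W} = {E, G, P, S}.
  Q's other parents are B, E, G, H, L, P, X.
MB(W) = {B, E, G, H, L, P, Q, R, S, X}.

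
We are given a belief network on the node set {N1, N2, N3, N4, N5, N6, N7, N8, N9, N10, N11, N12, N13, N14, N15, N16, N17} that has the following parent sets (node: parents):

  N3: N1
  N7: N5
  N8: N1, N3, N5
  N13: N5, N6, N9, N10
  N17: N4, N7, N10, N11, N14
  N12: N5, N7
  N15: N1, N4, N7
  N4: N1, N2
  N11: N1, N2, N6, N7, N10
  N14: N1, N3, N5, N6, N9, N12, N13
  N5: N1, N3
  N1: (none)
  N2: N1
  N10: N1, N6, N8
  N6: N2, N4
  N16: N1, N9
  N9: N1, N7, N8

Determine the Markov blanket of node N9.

{N1, N3, N5, N6, N7, N8, N10, N12, N13, N14, N16}

Pa(N9) = {N1, N7, N8}.
Ch(N9) = {N13, N14, N16}.
Parents of each child, excluding N9:
  N13's other parents are N5, N6, N10.
  parents(N14) \ {N9} = {N1, N3, N5, N6, N12, N13}.
  N16's other parent is N1.
So the Markov blanket of N9 is {N1, N3, N5, N6, N7, N8, N10, N12, N13, N14, N16}.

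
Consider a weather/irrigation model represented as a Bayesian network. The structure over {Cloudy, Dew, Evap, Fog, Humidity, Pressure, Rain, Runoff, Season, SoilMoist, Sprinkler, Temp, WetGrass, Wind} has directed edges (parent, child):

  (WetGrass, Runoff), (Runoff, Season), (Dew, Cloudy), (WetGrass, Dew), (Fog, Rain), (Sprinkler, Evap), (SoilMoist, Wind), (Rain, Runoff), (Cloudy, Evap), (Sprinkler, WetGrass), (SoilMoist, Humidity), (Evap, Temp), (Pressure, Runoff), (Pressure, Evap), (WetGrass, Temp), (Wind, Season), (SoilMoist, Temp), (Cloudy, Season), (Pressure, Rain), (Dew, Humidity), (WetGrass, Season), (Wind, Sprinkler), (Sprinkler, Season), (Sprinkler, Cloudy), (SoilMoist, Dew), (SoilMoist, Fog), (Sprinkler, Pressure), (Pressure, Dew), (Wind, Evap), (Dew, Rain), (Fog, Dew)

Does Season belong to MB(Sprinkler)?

Season is a child of Sprinkler.
So Season ∈ MB(Sprinkler).

Yes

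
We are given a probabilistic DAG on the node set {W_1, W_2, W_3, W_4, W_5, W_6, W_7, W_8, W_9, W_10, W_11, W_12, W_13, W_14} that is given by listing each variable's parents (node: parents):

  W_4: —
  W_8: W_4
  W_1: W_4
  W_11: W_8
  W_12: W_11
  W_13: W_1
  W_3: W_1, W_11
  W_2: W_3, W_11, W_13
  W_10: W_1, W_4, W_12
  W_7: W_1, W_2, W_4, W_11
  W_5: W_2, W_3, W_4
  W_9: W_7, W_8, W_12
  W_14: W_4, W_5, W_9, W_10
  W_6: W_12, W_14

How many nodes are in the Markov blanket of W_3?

W_3 has children W_2, W_5.
Parents of W_3: W_1, W_11.
Co-parents of W_3 (other parents of its children):
  W_2: W_11, W_13
  W_5: W_2, W_4
MB(W_3) = {W_1, W_2, W_4, W_5, W_11, W_13}, which has 6 nodes.

6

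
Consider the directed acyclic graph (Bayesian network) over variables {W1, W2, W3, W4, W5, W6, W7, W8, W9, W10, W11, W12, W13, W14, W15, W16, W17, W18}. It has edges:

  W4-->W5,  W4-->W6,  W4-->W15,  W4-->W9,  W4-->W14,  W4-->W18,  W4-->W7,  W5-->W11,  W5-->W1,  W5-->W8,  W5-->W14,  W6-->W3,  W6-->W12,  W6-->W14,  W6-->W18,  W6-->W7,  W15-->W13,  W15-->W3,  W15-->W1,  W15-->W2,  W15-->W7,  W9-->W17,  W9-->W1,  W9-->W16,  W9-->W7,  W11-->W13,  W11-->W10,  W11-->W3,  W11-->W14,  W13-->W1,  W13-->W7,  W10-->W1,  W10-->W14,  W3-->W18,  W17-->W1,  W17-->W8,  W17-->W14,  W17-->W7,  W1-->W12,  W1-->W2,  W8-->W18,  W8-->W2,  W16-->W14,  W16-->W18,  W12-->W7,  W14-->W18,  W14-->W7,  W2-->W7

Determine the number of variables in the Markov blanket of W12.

Children of W12: W7.
Parents of W12: W1, W6.
For each child, the remaining parents (spouses of W12):
  W7: W2, W4, W6, W9, W13, W14, W15, W17
MB(W12) = {W1, W2, W4, W6, W7, W9, W13, W14, W15, W17}, which has 10 nodes.

10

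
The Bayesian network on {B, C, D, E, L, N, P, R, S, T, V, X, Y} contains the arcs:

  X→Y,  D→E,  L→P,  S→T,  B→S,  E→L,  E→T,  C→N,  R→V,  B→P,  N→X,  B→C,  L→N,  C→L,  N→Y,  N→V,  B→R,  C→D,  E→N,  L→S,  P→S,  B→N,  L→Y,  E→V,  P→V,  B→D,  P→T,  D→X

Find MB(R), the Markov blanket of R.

The Markov blanket of a node is its parents, its children, and the other parents of its children.
R has child V.
R has parent B.
Co-parents of R (other parents of its children):
  parents(V) \ {R} = {E, N, P}.
So the Markov blanket of R is {B, E, N, P, V}.

{B, E, N, P, V}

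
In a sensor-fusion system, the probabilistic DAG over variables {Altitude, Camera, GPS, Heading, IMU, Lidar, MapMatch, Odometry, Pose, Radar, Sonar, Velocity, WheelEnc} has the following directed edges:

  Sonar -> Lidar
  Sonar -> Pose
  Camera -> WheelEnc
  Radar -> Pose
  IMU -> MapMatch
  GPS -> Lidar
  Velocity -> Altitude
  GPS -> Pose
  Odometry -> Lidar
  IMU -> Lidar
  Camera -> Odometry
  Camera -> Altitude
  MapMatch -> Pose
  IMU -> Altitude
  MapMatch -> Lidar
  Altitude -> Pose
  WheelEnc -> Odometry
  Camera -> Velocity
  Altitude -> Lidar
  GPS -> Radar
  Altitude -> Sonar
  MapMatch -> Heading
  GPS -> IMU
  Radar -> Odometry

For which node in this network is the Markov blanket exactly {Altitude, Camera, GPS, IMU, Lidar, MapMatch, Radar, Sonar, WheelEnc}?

The target node must have every member of {Altitude, Camera, GPS, IMU, Lidar, MapMatch, Radar, Sonar, WheelEnc} as a parent, child, or co-parent, and no others.
Parents of Odometry: Camera, Radar, WheelEnc; children: Lidar; co-parents: Altitude, GPS, IMU, MapMatch, Sonar.
These exactly cover the given set, so the node is Odometry.

Odometry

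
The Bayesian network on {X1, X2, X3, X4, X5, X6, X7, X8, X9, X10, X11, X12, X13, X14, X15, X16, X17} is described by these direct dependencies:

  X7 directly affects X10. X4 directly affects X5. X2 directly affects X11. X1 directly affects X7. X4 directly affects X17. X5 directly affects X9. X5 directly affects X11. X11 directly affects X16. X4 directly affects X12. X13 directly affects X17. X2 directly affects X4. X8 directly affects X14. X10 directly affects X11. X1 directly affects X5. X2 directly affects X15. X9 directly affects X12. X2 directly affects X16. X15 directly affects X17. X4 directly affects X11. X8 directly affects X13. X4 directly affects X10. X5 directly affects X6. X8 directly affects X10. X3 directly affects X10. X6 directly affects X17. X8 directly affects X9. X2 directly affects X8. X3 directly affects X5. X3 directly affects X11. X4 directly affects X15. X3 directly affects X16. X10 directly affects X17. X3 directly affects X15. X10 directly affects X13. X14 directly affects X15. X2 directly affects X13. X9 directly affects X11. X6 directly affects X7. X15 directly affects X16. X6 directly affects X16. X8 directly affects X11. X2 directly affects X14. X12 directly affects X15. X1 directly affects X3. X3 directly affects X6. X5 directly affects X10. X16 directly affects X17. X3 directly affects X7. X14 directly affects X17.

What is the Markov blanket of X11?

A node's Markov blanket = Pa ∪ Ch ∪ (parents of Ch other than the node itself).
Parents of X11: X2, X3, X4, X5, X8, X9, X10.
Children of X11: X16.
For each child, the remaining parents (spouses of X11):
  X16 also has parents X2, X3, X6, X15.
Taking the union gives {X2, X3, X4, X5, X6, X8, X9, X10, X15, X16}.

{X2, X3, X4, X5, X6, X8, X9, X10, X15, X16}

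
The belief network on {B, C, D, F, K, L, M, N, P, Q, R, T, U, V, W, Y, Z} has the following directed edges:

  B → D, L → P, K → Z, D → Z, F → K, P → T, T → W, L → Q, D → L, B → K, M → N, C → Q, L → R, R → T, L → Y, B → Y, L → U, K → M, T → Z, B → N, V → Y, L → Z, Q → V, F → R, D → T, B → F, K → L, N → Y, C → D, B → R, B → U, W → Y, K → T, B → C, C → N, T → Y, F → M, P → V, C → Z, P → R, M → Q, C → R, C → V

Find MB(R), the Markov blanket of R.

{B, C, D, F, K, L, P, T}

Ch(R) = {T}.
R has parents B, C, F, L, P.
For each child, the remaining parents (spouses of R):
  T also has parents D, K, P.
MB(R) = {B, C, D, F, K, L, P, T}.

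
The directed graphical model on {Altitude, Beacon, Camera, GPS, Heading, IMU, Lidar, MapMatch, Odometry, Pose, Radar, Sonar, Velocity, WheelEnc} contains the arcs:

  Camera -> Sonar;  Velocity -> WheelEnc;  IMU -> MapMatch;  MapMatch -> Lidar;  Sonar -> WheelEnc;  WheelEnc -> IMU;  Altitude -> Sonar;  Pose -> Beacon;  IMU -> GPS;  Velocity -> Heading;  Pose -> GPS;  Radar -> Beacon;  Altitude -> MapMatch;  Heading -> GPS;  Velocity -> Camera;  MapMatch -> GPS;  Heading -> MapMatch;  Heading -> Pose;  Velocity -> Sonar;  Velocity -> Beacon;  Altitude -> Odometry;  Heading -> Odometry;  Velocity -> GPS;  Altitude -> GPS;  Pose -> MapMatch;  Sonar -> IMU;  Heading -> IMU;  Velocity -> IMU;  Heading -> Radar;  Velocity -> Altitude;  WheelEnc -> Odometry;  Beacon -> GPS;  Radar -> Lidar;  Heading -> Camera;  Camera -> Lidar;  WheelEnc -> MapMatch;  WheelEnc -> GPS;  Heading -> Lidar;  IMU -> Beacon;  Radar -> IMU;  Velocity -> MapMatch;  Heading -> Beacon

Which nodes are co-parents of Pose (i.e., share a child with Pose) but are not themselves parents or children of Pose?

Children of Pose: Beacon, GPS, MapMatch.
  MapMatch: Altitude, Heading, IMU, Velocity, WheelEnc
  Beacon: Heading, IMU, Radar, Velocity
  GPS: Altitude, Beacon, Heading, IMU, MapMatch, Velocity, WheelEnc
Excluding nodes already adjacent to Pose (Beacon, GPS, Heading, MapMatch), the co-parent-only contribution is {Altitude, IMU, Radar, Velocity, WheelEnc}.

{Altitude, IMU, Radar, Velocity, WheelEnc}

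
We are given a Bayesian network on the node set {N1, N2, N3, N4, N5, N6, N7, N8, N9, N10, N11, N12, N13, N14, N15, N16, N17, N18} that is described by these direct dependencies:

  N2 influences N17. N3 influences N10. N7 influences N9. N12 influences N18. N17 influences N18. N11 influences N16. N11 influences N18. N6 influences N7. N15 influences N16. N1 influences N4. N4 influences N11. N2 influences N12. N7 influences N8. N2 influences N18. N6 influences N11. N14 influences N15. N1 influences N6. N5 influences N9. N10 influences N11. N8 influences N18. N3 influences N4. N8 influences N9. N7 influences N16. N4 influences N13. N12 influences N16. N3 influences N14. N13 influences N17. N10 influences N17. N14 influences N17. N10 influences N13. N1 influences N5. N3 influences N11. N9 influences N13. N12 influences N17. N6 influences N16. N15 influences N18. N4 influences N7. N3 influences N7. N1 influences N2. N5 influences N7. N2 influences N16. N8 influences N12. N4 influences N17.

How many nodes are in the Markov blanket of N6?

11

The Markov blanket of a node is its parents, its children, and the other parents of its children.
N6's children: N7, N11, N16.
N6 has parent N1.
For each child, the remaining parents (spouses of N6):
  N7: N3, N4, N5
  N11: N3, N4, N10
  N16: N2, N7, N11, N12, N15
MB(N6) = {N1, N2, N3, N4, N5, N7, N10, N11, N12, N15, N16}, which has 11 nodes.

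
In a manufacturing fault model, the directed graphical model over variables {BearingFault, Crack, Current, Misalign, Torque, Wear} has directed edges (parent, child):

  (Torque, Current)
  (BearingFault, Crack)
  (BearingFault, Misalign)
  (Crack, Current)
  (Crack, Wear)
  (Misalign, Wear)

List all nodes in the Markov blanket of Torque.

{Crack, Current}

Recall MB(v) = parents ∪ children ∪ spouses, where spouses are the other parents of v's children.
Pa(Torque) = {}.
Ch(Torque) = {Current}.
Co-parents of Torque (other parents of its children):
  parents(Current) \ {Torque} = {Crack}.
Union: {} ∪ {Current} ∪ {Crack} = {Crack, Current}.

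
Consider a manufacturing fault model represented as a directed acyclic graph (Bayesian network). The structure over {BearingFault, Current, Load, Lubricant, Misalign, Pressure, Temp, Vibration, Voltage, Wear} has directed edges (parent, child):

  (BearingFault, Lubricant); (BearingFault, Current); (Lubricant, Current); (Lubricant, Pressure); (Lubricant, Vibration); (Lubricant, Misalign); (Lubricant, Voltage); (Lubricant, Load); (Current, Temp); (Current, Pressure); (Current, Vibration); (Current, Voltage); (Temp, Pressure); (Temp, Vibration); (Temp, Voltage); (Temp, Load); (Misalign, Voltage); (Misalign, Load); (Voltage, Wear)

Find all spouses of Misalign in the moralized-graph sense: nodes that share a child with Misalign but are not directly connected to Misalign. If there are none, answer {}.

Children of Misalign: Load, Voltage.
  Voltage's other parents are Current, Lubricant, Temp.
  Load also has parents Lubricant, Temp.
Excluding nodes already adjacent to Misalign (Load, Lubricant, Voltage), the co-parent-only contribution is {Current, Temp}.

{Current, Temp}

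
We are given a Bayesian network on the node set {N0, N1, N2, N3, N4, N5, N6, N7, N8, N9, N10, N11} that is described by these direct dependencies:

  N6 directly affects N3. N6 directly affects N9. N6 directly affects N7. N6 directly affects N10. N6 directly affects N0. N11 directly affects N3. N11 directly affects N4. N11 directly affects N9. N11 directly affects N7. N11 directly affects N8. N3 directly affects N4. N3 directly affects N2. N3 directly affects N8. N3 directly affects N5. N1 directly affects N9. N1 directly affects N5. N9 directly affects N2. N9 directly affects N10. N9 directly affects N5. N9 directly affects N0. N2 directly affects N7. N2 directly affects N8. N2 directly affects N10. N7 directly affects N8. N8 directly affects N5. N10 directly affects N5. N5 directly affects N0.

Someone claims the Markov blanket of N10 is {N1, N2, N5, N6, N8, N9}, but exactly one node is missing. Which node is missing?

By definition, MB(N10) is built from N10's parents, N10's children, and the co-parents of N10.
Children of N10: N5.
Pa(N10) = {N2, N6, N9}.
Parents of each child, excluding N10:
  N5: N1, N3, N8, N9
MB(N10) = {N1, N2, N3, N5, N6, N8, N9}.
Comparing with the claimed set, N3 is missing.

N3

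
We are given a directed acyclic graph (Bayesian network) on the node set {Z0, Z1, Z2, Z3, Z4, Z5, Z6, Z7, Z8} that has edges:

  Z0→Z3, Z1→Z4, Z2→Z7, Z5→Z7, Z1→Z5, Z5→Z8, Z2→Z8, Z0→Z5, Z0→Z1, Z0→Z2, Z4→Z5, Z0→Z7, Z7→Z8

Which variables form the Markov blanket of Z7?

{Z0, Z2, Z5, Z8}

Parents of Z7: Z0, Z2, Z5.
Z7's children: Z8.
Parents of each child, excluding Z7:
  parents(Z8) \ {Z7} = {Z2, Z5}.
MB(Z7) = {Z0, Z2, Z5, Z8}.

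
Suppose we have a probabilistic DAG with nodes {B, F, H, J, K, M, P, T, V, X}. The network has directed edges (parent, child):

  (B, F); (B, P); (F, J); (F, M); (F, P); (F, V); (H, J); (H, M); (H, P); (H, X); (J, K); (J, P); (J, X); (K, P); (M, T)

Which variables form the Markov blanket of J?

{B, F, H, K, P, X}

By definition, MB(J) is built from J's parents, J's children, and the co-parents of J.
Parents of J: F, H.
J's children: K, P, X.
Parents of each child, excluding J:
  K: —
  P: B, F, H, K
  X: H
Taking the union gives {B, F, H, K, P, X}.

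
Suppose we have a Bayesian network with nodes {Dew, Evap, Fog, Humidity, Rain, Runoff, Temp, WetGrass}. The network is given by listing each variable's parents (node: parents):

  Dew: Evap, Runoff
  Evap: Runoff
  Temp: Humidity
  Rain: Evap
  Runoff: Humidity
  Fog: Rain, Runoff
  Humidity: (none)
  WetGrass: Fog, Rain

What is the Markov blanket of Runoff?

Runoff has children Dew, Evap, Fog.
Runoff has parent Humidity.
For each child, the remaining parents (spouses of Runoff):
  Evap: no additional parents.
  Fog's other parent is Rain.
  Dew's other parent is Evap.
So the Markov blanket of Runoff is {Dew, Evap, Fog, Humidity, Rain}.

{Dew, Evap, Fog, Humidity, Rain}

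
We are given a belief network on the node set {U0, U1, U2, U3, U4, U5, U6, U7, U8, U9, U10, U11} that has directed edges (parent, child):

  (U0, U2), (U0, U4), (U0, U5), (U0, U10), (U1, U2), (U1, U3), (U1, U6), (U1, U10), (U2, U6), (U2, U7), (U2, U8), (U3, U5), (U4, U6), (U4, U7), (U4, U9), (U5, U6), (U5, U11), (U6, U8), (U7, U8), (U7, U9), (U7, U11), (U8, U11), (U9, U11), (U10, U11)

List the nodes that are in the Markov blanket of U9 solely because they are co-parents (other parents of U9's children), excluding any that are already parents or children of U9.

{U5, U8, U10}

Children of U9: U11.
  U11: U5, U7, U8, U10
Excluding nodes already adjacent to U9 (U4, U7, U11), the co-parent-only contribution is {U5, U8, U10}.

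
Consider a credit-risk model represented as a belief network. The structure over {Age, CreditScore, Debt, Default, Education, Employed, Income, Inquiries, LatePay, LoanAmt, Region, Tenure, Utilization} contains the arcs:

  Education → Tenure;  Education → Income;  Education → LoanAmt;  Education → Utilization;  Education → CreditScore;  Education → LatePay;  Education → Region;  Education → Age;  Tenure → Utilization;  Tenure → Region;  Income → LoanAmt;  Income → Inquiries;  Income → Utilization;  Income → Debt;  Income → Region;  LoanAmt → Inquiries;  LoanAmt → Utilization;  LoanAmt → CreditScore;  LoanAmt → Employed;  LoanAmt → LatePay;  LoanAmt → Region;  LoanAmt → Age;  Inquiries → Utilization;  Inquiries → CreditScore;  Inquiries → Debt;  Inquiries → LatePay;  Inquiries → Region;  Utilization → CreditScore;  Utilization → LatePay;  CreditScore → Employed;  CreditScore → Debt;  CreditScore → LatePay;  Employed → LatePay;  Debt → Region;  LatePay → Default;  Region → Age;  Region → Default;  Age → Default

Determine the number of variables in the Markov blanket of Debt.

The Markov blanket of a node is its parents, its children, and the other parents of its children.
Debt's parents: CreditScore, Income, Inquiries.
Ch(Debt) = {Region}.
Co-parents of Debt (other parents of its children):
  Region: Education, Income, Inquiries, LoanAmt, Tenure
MB(Debt) = {CreditScore, Education, Income, Inquiries, LoanAmt, Region, Tenure}, which has 7 nodes.

7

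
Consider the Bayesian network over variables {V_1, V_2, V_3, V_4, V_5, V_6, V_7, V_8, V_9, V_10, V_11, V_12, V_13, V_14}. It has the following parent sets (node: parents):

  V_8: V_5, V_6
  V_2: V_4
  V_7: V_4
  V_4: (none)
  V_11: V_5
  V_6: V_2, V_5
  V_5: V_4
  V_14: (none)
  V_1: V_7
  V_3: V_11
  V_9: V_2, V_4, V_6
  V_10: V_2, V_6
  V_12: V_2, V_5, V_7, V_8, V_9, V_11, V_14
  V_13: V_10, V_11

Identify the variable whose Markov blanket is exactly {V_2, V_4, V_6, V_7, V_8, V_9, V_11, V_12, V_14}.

The target node must have every member of {V_2, V_4, V_6, V_7, V_8, V_9, V_11, V_12, V_14} as a parent, child, or co-parent, and no others.
Parents of V_5: V_4; children: V_6, V_8, V_11, V_12; co-parents: V_2, V_6, V_7, V_8, V_9, V_11, V_14.
These exactly cover the given set, so the node is V_5.

V_5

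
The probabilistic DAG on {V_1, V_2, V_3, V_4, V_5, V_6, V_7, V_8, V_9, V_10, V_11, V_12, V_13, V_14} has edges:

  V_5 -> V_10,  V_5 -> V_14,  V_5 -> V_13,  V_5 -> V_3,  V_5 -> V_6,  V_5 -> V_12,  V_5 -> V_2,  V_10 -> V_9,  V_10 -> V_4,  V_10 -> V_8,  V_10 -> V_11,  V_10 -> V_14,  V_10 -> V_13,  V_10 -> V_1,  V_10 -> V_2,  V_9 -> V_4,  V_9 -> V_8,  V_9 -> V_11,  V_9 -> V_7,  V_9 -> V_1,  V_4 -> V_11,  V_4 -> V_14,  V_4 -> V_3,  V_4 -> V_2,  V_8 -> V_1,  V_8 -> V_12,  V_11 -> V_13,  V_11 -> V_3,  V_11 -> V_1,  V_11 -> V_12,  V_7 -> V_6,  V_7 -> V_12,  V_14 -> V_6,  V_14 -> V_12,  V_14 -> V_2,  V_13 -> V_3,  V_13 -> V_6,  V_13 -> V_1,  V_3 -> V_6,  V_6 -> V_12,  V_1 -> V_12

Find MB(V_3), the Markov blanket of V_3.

{V_4, V_5, V_6, V_7, V_11, V_13, V_14}

V_3's parents: V_4, V_5, V_11, V_13.
V_3 has child V_6.
Parents of each child, excluding V_3:
  V_6: V_5, V_7, V_13, V_14
So the Markov blanket of V_3 is {V_4, V_5, V_6, V_7, V_11, V_13, V_14}.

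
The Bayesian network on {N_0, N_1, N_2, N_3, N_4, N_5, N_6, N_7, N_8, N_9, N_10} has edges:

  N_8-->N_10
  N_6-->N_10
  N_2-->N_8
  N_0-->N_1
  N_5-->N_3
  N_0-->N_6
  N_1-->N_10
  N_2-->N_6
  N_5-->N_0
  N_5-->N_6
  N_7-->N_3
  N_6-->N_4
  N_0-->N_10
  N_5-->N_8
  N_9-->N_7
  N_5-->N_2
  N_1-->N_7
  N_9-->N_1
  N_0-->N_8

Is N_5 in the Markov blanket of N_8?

Yes

N_5 is a parent of N_8.
So N_5 ∈ MB(N_8).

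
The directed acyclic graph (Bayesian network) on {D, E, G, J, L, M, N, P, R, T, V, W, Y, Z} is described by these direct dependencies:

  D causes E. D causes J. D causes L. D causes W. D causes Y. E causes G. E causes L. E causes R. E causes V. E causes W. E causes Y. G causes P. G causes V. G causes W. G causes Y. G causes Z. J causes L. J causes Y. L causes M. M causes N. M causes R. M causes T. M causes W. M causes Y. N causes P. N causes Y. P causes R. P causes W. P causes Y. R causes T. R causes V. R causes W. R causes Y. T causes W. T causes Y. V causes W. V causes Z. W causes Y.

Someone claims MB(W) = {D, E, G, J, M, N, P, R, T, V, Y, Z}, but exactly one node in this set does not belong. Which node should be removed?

Z

Pa(W) = {D, E, G, M, P, R, T, V}.
Children of W: Y.
For each child, the remaining parents (spouses of W):
  parents(Y) \ {W} = {D, E, G, J, M, N, P, R, T}.
MB(W) = {D, E, G, J, M, N, P, R, T, V, Y}.
Z is neither a parent, child, nor co-parent of W, so it does not belong.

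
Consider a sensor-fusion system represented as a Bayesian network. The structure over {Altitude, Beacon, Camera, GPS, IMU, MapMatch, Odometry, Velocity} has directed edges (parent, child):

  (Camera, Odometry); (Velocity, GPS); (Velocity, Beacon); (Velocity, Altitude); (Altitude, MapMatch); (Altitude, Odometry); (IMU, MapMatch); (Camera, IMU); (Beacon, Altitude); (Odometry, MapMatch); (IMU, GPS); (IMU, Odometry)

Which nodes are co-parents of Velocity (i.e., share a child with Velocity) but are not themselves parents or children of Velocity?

Children of Velocity: Altitude, Beacon, GPS.
  Beacon has no other parent.
  Altitude also has parent Beacon.
  GPS also has parent IMU.
Excluding nodes already adjacent to Velocity (Altitude, Beacon, GPS), the co-parent-only contribution is {IMU}.

{IMU}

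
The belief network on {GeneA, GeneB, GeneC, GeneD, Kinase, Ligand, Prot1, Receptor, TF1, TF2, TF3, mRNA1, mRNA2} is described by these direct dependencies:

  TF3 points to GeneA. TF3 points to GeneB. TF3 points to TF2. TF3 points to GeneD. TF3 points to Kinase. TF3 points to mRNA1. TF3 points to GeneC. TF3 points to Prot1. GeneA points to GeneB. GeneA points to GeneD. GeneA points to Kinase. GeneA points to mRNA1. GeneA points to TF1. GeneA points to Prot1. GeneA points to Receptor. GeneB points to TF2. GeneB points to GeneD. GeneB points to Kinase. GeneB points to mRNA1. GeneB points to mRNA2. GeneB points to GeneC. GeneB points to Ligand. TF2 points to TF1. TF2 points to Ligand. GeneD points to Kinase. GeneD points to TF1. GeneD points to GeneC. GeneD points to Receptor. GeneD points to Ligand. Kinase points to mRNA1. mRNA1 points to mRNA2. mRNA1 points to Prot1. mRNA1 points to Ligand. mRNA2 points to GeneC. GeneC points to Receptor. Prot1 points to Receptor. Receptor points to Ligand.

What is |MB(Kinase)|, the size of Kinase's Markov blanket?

Recall MB(v) = parents ∪ children ∪ spouses, where spouses are the other parents of v's children.
Kinase has parents GeneA, GeneB, GeneD, TF3.
Kinase has child mRNA1.
Parents of each child, excluding Kinase:
  parents(mRNA1) \ {Kinase} = {GeneA, GeneB, TF3}.
MB(Kinase) = {GeneA, GeneB, GeneD, TF3, mRNA1}, which has 5 nodes.

5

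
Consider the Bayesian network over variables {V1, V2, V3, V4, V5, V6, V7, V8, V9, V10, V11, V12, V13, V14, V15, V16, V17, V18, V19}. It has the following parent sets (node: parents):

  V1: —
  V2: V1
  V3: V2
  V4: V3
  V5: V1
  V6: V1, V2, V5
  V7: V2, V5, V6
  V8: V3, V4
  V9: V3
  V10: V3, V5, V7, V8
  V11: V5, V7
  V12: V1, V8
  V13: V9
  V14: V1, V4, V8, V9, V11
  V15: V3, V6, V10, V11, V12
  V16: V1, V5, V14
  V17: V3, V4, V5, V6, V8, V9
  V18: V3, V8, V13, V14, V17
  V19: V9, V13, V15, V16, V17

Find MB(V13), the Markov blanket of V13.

V13's parents: V9.
V13's children: V18, V19.
Co-parents of V13 (other parents of its children):
  V18: V3, V8, V14, V17
  V19: V9, V15, V16, V17
Taking the union gives {V3, V8, V9, V14, V15, V16, V17, V18, V19}.

{V3, V8, V9, V14, V15, V16, V17, V18, V19}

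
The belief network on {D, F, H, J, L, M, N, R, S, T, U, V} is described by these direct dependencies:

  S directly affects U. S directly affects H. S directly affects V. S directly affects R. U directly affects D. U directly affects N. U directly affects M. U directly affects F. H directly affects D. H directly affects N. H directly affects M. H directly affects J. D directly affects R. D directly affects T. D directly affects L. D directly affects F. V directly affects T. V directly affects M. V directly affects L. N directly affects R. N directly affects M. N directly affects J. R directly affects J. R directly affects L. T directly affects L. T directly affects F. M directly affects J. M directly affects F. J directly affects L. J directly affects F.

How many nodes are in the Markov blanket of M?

The Markov blanket of a node is its parents, its children, and the other parents of its children.
M's parents: H, N, U, V.
Ch(M) = {F, J}.
Co-parents of M (other parents of its children):
  J also has parents H, N, R.
  F's other parents are D, J, T, U.
MB(M) = {D, F, H, J, N, R, T, U, V}, which has 9 nodes.

9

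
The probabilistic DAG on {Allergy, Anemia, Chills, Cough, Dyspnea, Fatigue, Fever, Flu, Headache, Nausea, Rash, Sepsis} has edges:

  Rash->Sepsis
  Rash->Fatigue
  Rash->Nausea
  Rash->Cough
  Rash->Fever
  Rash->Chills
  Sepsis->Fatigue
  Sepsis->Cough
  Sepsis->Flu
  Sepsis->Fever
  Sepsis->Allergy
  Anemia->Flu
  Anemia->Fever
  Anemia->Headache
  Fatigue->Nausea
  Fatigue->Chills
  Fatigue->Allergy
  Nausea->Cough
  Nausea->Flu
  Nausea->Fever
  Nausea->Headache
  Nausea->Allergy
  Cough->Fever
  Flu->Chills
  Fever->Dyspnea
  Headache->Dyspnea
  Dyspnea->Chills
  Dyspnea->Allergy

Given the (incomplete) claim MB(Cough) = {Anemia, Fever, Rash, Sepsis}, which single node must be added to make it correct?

By definition, MB(Cough) is built from Cough's parents, Cough's children, and the co-parents of Cough.
Cough has parents Nausea, Rash, Sepsis.
Cough has child Fever.
Co-parents of Cough (other parents of its children):
  Fever's other parents are Anemia, Nausea, Rash, Sepsis.
MB(Cough) = {Anemia, Fever, Nausea, Rash, Sepsis}.
Comparing with the claimed set, Nausea is missing.

Nausea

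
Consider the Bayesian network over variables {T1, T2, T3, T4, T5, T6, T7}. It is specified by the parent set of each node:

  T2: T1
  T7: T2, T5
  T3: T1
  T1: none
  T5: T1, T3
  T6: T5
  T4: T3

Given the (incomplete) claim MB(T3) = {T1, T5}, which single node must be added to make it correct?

T4

T3 has parent T1.
T3 has children T4, T5.
Parents of each child, excluding T3:
  T4 has no other parent.
  parents(T5) \ {T3} = {T1}.
MB(T3) = {T1, T4, T5}.
Comparing with the claimed set, T4 is missing.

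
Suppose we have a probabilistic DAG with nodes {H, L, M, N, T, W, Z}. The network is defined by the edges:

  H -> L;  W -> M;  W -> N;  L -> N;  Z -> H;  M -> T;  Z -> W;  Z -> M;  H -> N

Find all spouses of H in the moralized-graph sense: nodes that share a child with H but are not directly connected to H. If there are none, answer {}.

Children of H: L, N.
  L has no other parent.
  N's other parents are L, W.
Excluding nodes already adjacent to H (L, N, Z), the co-parent-only contribution is {W}.

{W}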